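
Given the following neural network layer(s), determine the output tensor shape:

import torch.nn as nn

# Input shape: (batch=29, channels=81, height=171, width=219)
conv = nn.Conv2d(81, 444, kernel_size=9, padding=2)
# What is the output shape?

Input shape: (29, 81, 171, 219)
Output shape: (29, 444, 167, 215)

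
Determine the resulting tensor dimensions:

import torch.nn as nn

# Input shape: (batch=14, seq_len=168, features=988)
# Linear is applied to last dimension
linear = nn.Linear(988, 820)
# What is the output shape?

Input shape: (14, 168, 988)
Output shape: (14, 168, 820)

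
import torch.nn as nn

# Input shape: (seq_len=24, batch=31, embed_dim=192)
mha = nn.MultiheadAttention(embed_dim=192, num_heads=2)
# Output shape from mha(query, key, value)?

Input shape: (24, 31, 192)
Output shape: (24, 31, 192)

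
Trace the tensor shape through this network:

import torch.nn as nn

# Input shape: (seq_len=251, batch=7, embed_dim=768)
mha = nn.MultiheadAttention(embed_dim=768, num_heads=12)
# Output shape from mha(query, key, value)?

Input shape: (251, 7, 768)
Output shape: (251, 7, 768)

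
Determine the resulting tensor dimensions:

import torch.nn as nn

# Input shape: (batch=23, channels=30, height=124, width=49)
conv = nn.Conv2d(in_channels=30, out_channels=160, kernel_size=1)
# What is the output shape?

Input shape: (23, 30, 124, 49)
Output shape: (23, 160, 124, 49)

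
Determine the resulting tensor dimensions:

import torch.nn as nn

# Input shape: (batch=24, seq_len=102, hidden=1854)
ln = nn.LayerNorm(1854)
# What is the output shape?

Input shape: (24, 102, 1854)
Output shape: (24, 102, 1854)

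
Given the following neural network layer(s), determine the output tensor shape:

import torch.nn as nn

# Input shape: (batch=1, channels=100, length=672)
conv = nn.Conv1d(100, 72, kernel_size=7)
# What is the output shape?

Input shape: (1, 100, 672)
Output shape: (1, 72, 666)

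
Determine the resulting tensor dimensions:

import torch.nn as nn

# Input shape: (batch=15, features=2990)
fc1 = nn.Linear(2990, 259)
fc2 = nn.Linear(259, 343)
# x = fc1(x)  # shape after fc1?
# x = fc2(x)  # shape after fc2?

Input shape: (15, 2990)
  -> after fc1: (15, 259)
Output shape: (15, 343)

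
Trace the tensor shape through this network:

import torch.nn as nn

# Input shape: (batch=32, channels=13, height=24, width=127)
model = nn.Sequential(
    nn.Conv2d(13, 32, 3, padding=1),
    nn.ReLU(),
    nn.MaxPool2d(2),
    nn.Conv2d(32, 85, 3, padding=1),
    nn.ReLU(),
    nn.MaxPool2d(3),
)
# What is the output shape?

Input shape: (32, 13, 24, 127)
  -> after first Conv2d: (32, 32, 24, 127)
  -> after first MaxPool2d: (32, 32, 12, 63)
  -> after second Conv2d: (32, 85, 12, 63)
Output shape: (32, 85, 4, 21)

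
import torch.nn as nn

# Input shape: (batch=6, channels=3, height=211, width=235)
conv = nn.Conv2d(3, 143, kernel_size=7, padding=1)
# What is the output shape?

Input shape: (6, 3, 211, 235)
Output shape: (6, 143, 207, 231)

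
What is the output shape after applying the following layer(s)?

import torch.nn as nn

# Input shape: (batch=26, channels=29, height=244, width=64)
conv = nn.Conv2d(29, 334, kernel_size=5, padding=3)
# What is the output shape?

Input shape: (26, 29, 244, 64)
Output shape: (26, 334, 246, 66)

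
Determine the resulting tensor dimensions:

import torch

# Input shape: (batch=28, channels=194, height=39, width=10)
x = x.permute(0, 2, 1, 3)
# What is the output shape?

Input shape: (28, 194, 39, 10)
Output shape: (28, 39, 194, 10)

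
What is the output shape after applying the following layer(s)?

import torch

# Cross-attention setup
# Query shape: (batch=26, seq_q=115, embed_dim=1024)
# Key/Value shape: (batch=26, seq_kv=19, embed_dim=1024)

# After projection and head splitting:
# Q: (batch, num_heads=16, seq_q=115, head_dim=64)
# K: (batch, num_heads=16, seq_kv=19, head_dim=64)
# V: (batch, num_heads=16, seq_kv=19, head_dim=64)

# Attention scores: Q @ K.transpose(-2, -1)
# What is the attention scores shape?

Input shape: (26, 115, 1024)
Output shape: (26, 16, 115, 19)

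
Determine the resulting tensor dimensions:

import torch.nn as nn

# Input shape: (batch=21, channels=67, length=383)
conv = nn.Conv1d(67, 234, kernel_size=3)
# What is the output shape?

Input shape: (21, 67, 383)
Output shape: (21, 234, 381)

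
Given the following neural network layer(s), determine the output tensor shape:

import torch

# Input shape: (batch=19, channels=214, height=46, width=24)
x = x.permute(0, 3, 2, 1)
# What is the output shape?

Input shape: (19, 214, 46, 24)
Output shape: (19, 24, 46, 214)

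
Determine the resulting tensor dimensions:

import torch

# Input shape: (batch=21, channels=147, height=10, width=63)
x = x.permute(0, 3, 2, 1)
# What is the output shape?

Input shape: (21, 147, 10, 63)
Output shape: (21, 63, 10, 147)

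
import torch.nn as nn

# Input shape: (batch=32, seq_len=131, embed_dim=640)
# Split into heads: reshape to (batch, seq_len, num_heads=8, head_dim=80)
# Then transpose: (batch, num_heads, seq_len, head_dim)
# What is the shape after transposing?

Input shape: (32, 131, 640)
  -> after reshape: (32, 131, 8, 80)
Output shape: (32, 8, 131, 80)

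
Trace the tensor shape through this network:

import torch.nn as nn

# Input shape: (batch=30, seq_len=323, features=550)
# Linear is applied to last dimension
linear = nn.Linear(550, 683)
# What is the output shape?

Input shape: (30, 323, 550)
Output shape: (30, 323, 683)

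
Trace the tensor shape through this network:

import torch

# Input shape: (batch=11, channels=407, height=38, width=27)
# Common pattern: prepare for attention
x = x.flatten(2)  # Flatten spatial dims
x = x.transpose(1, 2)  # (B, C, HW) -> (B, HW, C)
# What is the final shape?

Input shape: (11, 407, 38, 27)
  -> after flatten(2): (11, 407, 1026)
Output shape: (11, 1026, 407)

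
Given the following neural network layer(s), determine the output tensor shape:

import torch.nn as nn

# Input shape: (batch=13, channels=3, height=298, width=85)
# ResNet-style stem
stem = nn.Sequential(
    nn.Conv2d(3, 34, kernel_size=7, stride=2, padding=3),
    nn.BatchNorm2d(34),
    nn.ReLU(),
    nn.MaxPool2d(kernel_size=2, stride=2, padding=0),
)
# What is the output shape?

Input shape: (13, 3, 298, 85)
  -> after Conv2d 7x7 stride=2: (13, 34, 149, 43)
Output shape: (13, 34, 74, 21)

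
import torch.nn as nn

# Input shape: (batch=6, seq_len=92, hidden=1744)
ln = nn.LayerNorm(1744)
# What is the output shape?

Input shape: (6, 92, 1744)
Output shape: (6, 92, 1744)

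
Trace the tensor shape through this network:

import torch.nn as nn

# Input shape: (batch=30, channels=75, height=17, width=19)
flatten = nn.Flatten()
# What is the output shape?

Input shape: (30, 75, 17, 19)
Output shape: (30, 24225)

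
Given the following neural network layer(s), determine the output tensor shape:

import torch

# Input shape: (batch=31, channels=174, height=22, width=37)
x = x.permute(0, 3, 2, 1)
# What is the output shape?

Input shape: (31, 174, 22, 37)
Output shape: (31, 37, 22, 174)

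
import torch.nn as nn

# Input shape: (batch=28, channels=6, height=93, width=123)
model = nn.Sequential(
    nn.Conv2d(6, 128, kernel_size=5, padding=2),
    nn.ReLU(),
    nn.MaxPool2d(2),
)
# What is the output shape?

Input shape: (28, 6, 93, 123)
  -> after Conv2d: (28, 128, 93, 123)
  -> after ReLU: (28, 128, 93, 123)
Output shape: (28, 128, 46, 61)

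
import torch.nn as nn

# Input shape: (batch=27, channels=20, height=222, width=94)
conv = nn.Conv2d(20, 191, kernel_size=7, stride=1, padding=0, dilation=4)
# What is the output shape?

Input shape: (27, 20, 222, 94)
Output shape: (27, 191, 198, 70)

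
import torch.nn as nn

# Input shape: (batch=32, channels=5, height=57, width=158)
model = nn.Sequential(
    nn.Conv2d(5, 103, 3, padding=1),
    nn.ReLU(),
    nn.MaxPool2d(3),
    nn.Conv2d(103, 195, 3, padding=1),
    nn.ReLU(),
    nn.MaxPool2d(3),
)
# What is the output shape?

Input shape: (32, 5, 57, 158)
  -> after first Conv2d: (32, 103, 57, 158)
  -> after first MaxPool2d: (32, 103, 19, 52)
  -> after second Conv2d: (32, 195, 19, 52)
Output shape: (32, 195, 6, 17)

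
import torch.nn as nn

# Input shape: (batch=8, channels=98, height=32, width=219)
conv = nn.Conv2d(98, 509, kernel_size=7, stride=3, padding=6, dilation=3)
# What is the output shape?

Input shape: (8, 98, 32, 219)
Output shape: (8, 509, 9, 71)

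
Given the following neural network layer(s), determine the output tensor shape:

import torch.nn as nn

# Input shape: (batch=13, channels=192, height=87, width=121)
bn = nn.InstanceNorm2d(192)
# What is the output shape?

Input shape: (13, 192, 87, 121)
Output shape: (13, 192, 87, 121)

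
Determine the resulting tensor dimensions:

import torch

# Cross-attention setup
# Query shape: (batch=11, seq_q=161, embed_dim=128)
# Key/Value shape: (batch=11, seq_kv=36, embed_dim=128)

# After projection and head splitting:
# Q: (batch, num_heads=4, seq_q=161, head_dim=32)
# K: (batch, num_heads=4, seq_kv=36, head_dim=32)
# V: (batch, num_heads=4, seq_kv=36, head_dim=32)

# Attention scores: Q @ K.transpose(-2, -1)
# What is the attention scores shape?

Input shape: (11, 161, 128)
Output shape: (11, 4, 161, 36)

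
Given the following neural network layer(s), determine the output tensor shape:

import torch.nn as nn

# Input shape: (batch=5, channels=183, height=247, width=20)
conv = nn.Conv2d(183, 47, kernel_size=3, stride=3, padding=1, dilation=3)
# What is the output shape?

Input shape: (5, 183, 247, 20)
Output shape: (5, 47, 81, 6)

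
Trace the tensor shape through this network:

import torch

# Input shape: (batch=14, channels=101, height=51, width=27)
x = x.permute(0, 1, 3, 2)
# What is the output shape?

Input shape: (14, 101, 51, 27)
Output shape: (14, 101, 27, 51)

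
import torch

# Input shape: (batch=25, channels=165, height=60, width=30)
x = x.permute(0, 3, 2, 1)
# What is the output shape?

Input shape: (25, 165, 60, 30)
Output shape: (25, 30, 60, 165)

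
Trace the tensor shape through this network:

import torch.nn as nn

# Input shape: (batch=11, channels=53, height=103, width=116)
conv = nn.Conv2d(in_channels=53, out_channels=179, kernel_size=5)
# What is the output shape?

Input shape: (11, 53, 103, 116)
Output shape: (11, 179, 99, 112)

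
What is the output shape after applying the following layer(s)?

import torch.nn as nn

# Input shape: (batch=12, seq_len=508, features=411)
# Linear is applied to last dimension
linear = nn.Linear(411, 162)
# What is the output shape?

Input shape: (12, 508, 411)
Output shape: (12, 508, 162)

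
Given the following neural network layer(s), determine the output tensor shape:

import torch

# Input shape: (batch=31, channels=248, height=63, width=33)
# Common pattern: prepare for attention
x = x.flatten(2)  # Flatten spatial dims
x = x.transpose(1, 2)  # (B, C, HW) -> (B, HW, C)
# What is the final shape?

Input shape: (31, 248, 63, 33)
  -> after flatten(2): (31, 248, 2079)
Output shape: (31, 2079, 248)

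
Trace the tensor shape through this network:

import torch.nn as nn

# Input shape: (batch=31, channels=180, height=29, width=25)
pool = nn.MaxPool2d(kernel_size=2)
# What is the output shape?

Input shape: (31, 180, 29, 25)
Output shape: (31, 180, 14, 12)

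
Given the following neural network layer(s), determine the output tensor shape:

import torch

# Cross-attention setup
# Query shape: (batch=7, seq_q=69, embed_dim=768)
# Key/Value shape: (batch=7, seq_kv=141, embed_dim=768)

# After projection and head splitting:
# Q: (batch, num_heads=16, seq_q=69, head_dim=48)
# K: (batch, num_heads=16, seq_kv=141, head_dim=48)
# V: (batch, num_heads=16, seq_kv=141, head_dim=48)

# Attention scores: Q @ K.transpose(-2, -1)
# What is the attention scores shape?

Input shape: (7, 69, 768)
Output shape: (7, 16, 69, 141)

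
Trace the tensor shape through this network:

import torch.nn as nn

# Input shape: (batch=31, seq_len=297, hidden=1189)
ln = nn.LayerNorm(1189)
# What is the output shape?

Input shape: (31, 297, 1189)
Output shape: (31, 297, 1189)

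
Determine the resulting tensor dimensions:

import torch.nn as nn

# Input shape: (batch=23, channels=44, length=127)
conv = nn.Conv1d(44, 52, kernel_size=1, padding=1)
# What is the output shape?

Input shape: (23, 44, 127)
Output shape: (23, 52, 129)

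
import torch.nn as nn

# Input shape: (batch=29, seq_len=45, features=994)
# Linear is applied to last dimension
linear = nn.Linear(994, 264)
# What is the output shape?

Input shape: (29, 45, 994)
Output shape: (29, 45, 264)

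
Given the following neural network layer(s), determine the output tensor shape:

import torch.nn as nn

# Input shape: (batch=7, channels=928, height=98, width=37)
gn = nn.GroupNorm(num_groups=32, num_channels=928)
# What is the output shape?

Input shape: (7, 928, 98, 37)
Output shape: (7, 928, 98, 37)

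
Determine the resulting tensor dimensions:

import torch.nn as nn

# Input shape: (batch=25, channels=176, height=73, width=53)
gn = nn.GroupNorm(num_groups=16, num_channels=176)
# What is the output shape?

Input shape: (25, 176, 73, 53)
Output shape: (25, 176, 73, 53)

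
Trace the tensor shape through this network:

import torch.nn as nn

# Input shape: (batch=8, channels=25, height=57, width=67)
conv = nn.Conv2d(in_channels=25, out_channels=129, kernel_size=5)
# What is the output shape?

Input shape: (8, 25, 57, 67)
Output shape: (8, 129, 53, 63)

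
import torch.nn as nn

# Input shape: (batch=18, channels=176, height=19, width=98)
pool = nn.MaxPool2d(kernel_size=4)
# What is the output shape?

Input shape: (18, 176, 19, 98)
Output shape: (18, 176, 4, 24)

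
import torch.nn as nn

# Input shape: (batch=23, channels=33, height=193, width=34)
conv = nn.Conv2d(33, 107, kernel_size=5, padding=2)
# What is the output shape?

Input shape: (23, 33, 193, 34)
Output shape: (23, 107, 193, 34)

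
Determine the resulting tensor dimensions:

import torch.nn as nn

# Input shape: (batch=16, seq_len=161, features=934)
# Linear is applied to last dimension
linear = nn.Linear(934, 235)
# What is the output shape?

Input shape: (16, 161, 934)
Output shape: (16, 161, 235)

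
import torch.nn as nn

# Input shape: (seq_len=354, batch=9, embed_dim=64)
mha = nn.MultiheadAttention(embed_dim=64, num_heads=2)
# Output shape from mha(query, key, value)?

Input shape: (354, 9, 64)
Output shape: (354, 9, 64)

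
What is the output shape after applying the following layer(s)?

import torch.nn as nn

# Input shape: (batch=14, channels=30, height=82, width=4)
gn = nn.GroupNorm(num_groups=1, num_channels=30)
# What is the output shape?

Input shape: (14, 30, 82, 4)
Output shape: (14, 30, 82, 4)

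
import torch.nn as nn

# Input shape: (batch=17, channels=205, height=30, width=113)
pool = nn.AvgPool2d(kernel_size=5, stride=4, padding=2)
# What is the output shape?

Input shape: (17, 205, 30, 113)
Output shape: (17, 205, 8, 29)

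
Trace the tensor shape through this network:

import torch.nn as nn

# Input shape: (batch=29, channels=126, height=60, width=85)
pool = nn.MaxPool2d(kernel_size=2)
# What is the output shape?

Input shape: (29, 126, 60, 85)
Output shape: (29, 126, 30, 42)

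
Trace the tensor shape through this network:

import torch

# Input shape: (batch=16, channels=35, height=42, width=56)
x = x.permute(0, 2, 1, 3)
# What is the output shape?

Input shape: (16, 35, 42, 56)
Output shape: (16, 42, 35, 56)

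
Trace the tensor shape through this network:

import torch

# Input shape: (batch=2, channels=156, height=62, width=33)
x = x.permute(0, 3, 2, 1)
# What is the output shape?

Input shape: (2, 156, 62, 33)
Output shape: (2, 33, 62, 156)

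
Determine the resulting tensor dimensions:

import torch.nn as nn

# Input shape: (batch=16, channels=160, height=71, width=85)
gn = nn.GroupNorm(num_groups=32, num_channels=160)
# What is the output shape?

Input shape: (16, 160, 71, 85)
Output shape: (16, 160, 71, 85)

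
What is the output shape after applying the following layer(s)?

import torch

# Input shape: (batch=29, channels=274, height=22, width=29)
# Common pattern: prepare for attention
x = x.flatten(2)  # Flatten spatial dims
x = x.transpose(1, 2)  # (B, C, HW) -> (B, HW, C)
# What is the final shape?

Input shape: (29, 274, 22, 29)
  -> after flatten(2): (29, 274, 638)
Output shape: (29, 638, 274)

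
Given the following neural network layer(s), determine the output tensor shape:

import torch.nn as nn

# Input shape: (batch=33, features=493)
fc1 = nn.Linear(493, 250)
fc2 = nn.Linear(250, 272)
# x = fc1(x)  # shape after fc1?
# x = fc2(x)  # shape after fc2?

Input shape: (33, 493)
  -> after fc1: (33, 250)
Output shape: (33, 272)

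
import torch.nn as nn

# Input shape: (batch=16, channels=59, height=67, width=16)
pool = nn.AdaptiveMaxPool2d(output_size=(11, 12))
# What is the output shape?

Input shape: (16, 59, 67, 16)
Output shape: (16, 59, 11, 12)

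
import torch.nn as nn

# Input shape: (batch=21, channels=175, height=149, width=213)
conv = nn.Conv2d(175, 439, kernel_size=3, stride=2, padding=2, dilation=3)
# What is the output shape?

Input shape: (21, 175, 149, 213)
Output shape: (21, 439, 74, 106)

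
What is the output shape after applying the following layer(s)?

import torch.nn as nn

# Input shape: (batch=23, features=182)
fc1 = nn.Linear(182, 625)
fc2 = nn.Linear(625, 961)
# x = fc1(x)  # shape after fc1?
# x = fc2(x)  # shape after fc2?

Input shape: (23, 182)
  -> after fc1: (23, 625)
Output shape: (23, 961)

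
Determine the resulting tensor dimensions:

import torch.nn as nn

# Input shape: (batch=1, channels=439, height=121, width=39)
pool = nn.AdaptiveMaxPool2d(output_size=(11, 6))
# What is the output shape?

Input shape: (1, 439, 121, 39)
Output shape: (1, 439, 11, 6)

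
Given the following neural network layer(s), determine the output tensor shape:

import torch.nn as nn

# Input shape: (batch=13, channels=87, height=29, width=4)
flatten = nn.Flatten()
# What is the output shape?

Input shape: (13, 87, 29, 4)
Output shape: (13, 10092)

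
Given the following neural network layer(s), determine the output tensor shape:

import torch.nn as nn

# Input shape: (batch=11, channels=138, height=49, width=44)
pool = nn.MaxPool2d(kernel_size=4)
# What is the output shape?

Input shape: (11, 138, 49, 44)
Output shape: (11, 138, 12, 11)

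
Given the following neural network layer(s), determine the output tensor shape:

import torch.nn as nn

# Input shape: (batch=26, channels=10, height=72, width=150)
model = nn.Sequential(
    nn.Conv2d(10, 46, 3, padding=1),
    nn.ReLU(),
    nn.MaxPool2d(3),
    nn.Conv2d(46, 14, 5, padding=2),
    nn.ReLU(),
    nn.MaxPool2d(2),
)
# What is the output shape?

Input shape: (26, 10, 72, 150)
  -> after first Conv2d: (26, 46, 72, 150)
  -> after first MaxPool2d: (26, 46, 24, 50)
  -> after second Conv2d: (26, 14, 24, 50)
Output shape: (26, 14, 12, 25)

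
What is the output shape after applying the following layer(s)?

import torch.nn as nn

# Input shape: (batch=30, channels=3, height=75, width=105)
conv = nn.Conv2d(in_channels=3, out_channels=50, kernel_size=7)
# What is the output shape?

Input shape: (30, 3, 75, 105)
Output shape: (30, 50, 69, 99)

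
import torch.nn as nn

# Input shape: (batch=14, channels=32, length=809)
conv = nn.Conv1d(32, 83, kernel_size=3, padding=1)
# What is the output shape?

Input shape: (14, 32, 809)
Output shape: (14, 83, 809)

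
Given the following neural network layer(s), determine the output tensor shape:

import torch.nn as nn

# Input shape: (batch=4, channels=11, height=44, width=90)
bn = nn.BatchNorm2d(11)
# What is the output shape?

Input shape: (4, 11, 44, 90)
Output shape: (4, 11, 44, 90)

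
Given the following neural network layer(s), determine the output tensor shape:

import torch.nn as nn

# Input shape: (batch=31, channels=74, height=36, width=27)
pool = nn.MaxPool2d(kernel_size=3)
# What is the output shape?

Input shape: (31, 74, 36, 27)
Output shape: (31, 74, 12, 9)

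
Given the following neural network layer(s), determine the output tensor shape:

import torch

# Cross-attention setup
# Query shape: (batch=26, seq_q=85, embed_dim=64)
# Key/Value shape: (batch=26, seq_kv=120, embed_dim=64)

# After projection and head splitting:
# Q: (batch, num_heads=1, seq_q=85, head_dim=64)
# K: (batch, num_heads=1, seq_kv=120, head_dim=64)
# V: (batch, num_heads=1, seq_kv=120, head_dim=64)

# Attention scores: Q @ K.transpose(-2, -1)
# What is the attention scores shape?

Input shape: (26, 85, 64)
Output shape: (26, 1, 85, 120)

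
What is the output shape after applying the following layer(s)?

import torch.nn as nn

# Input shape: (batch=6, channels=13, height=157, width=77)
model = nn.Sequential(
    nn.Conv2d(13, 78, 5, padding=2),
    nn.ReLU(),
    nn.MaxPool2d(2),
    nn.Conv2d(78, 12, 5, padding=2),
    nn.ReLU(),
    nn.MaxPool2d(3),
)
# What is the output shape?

Input shape: (6, 13, 157, 77)
  -> after first Conv2d: (6, 78, 157, 77)
  -> after first MaxPool2d: (6, 78, 78, 38)
  -> after second Conv2d: (6, 12, 78, 38)
Output shape: (6, 12, 26, 12)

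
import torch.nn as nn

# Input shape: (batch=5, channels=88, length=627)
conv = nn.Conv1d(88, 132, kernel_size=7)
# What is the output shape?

Input shape: (5, 88, 627)
Output shape: (5, 132, 621)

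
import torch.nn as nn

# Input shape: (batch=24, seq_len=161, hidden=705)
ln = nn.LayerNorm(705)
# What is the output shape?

Input shape: (24, 161, 705)
Output shape: (24, 161, 705)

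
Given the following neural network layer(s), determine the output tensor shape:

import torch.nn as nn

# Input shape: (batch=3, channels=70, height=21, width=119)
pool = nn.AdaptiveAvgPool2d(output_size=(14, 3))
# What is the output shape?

Input shape: (3, 70, 21, 119)
Output shape: (3, 70, 14, 3)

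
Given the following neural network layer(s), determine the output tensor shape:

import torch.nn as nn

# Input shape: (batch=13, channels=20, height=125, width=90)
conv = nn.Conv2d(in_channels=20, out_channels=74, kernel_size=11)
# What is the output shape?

Input shape: (13, 20, 125, 90)
Output shape: (13, 74, 115, 80)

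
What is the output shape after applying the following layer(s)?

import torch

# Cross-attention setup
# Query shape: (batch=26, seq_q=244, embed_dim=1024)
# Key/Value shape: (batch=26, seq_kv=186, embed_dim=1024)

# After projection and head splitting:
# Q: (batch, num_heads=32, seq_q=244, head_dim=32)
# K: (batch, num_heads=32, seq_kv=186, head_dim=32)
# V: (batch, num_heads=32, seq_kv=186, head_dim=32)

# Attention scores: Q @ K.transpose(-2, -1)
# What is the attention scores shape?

Input shape: (26, 244, 1024)
Output shape: (26, 32, 244, 186)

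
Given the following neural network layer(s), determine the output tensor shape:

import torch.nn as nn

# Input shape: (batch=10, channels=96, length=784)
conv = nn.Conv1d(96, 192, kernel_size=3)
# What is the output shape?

Input shape: (10, 96, 784)
Output shape: (10, 192, 782)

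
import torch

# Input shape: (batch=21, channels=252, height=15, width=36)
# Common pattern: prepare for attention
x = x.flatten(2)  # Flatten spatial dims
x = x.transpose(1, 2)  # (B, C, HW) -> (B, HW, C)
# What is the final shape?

Input shape: (21, 252, 15, 36)
  -> after flatten(2): (21, 252, 540)
Output shape: (21, 540, 252)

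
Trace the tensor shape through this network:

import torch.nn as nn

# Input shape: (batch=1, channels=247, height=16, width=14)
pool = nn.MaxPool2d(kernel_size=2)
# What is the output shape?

Input shape: (1, 247, 16, 14)
Output shape: (1, 247, 8, 7)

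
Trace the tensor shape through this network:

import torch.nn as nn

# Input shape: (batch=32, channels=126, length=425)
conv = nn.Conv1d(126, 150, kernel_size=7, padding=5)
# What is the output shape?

Input shape: (32, 126, 425)
Output shape: (32, 150, 429)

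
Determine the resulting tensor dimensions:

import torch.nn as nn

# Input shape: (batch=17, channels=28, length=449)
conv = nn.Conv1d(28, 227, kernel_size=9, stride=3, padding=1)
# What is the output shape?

Input shape: (17, 28, 449)
Output shape: (17, 227, 148)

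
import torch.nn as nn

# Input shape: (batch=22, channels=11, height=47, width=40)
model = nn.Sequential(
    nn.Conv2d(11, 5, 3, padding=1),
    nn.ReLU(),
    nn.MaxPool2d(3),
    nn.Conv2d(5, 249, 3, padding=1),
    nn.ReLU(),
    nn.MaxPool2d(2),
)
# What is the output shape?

Input shape: (22, 11, 47, 40)
  -> after first Conv2d: (22, 5, 47, 40)
  -> after first MaxPool2d: (22, 5, 15, 13)
  -> after second Conv2d: (22, 249, 15, 13)
Output shape: (22, 249, 7, 6)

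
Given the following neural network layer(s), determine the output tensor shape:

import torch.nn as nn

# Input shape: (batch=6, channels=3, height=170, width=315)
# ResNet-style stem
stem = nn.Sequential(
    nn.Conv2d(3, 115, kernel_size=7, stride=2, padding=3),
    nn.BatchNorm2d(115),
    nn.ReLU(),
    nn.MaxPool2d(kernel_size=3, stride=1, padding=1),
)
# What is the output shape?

Input shape: (6, 3, 170, 315)
  -> after Conv2d 7x7 stride=2: (6, 115, 85, 158)
Output shape: (6, 115, 85, 158)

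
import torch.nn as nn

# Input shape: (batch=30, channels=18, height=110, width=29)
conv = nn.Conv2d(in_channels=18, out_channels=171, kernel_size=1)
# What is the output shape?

Input shape: (30, 18, 110, 29)
Output shape: (30, 171, 110, 29)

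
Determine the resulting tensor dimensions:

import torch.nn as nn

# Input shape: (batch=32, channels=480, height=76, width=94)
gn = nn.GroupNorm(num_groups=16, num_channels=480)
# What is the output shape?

Input shape: (32, 480, 76, 94)
Output shape: (32, 480, 76, 94)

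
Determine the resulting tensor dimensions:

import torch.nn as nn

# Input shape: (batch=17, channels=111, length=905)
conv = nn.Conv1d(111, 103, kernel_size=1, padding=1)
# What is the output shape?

Input shape: (17, 111, 905)
Output shape: (17, 103, 907)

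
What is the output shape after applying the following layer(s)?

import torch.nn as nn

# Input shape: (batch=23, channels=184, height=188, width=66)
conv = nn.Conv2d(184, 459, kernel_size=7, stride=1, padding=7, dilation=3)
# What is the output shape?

Input shape: (23, 184, 188, 66)
Output shape: (23, 459, 184, 62)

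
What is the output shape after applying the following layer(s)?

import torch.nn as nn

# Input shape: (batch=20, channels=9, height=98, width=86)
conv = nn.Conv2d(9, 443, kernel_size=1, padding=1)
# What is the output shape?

Input shape: (20, 9, 98, 86)
Output shape: (20, 443, 100, 88)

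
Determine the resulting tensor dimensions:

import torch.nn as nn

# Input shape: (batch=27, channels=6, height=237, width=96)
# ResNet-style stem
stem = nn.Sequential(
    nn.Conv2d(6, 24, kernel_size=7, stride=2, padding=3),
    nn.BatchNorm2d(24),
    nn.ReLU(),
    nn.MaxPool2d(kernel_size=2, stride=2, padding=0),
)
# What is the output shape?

Input shape: (27, 6, 237, 96)
  -> after Conv2d 7x7 stride=2: (27, 24, 119, 48)
Output shape: (27, 24, 59, 24)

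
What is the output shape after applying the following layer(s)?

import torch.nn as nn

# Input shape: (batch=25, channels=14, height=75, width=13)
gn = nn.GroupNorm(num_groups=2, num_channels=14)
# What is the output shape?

Input shape: (25, 14, 75, 13)
Output shape: (25, 14, 75, 13)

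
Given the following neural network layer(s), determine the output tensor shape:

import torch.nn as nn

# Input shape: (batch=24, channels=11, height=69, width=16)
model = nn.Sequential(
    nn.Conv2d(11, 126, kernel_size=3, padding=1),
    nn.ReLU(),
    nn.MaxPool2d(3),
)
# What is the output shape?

Input shape: (24, 11, 69, 16)
  -> after Conv2d: (24, 126, 69, 16)
  -> after ReLU: (24, 126, 69, 16)
Output shape: (24, 126, 23, 5)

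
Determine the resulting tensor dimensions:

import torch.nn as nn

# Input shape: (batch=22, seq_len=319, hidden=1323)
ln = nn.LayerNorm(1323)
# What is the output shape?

Input shape: (22, 319, 1323)
Output shape: (22, 319, 1323)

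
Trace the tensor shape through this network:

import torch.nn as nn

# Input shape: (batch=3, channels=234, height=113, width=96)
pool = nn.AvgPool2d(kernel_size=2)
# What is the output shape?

Input shape: (3, 234, 113, 96)
Output shape: (3, 234, 56, 48)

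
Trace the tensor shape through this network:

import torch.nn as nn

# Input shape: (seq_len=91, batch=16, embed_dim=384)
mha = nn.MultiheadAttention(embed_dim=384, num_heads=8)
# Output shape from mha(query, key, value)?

Input shape: (91, 16, 384)
Output shape: (91, 16, 384)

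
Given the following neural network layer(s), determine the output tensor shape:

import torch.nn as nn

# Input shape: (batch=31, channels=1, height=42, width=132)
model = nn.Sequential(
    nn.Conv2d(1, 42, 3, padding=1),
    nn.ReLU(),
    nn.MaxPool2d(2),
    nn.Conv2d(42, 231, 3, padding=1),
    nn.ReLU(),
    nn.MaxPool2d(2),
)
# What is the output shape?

Input shape: (31, 1, 42, 132)
  -> after first Conv2d: (31, 42, 42, 132)
  -> after first MaxPool2d: (31, 42, 21, 66)
  -> after second Conv2d: (31, 231, 21, 66)
Output shape: (31, 231, 10, 33)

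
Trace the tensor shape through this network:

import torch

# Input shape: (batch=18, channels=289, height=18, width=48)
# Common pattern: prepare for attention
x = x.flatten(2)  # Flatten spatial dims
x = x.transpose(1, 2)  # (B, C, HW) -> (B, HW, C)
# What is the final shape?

Input shape: (18, 289, 18, 48)
  -> after flatten(2): (18, 289, 864)
Output shape: (18, 864, 289)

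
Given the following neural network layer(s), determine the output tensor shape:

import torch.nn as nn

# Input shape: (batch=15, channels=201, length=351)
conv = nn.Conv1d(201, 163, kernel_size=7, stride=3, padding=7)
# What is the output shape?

Input shape: (15, 201, 351)
Output shape: (15, 163, 120)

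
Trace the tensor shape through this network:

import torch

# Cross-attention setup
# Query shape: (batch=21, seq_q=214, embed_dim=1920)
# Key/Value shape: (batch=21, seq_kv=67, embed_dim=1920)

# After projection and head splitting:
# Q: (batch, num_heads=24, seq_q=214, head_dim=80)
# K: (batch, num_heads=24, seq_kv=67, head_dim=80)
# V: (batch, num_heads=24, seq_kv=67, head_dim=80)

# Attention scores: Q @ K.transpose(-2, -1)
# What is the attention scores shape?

Input shape: (21, 214, 1920)
Output shape: (21, 24, 214, 67)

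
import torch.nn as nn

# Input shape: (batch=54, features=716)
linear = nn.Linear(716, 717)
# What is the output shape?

Input shape: (54, 716)
Output shape: (54, 717)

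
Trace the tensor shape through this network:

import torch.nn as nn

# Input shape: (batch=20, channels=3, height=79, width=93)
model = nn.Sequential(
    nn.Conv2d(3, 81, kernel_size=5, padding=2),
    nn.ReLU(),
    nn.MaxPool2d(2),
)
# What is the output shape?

Input shape: (20, 3, 79, 93)
  -> after Conv2d: (20, 81, 79, 93)
  -> after ReLU: (20, 81, 79, 93)
Output shape: (20, 81, 39, 46)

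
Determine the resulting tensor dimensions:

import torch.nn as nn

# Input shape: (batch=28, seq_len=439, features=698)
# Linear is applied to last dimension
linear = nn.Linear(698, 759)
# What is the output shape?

Input shape: (28, 439, 698)
Output shape: (28, 439, 759)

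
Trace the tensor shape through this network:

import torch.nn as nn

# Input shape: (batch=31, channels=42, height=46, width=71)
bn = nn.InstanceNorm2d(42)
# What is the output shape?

Input shape: (31, 42, 46, 71)
Output shape: (31, 42, 46, 71)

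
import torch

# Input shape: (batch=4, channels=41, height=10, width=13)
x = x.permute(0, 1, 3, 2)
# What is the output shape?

Input shape: (4, 41, 10, 13)
Output shape: (4, 41, 13, 10)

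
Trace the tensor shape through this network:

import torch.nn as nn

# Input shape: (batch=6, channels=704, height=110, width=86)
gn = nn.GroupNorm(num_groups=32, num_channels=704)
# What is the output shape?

Input shape: (6, 704, 110, 86)
Output shape: (6, 704, 110, 86)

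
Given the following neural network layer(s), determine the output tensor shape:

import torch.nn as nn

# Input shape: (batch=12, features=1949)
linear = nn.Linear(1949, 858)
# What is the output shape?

Input shape: (12, 1949)
Output shape: (12, 858)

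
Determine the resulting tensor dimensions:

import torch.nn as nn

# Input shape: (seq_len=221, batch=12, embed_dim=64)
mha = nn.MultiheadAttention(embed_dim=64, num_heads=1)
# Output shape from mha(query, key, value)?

Input shape: (221, 12, 64)
Output shape: (221, 12, 64)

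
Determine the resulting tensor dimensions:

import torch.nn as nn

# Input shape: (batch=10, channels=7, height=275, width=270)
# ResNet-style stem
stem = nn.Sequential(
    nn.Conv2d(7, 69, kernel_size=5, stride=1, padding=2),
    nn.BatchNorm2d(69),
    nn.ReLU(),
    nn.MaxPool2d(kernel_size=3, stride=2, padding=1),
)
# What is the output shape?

Input shape: (10, 7, 275, 270)
  -> after Conv2d 5x5 stride=1: (10, 69, 275, 270)
Output shape: (10, 69, 138, 135)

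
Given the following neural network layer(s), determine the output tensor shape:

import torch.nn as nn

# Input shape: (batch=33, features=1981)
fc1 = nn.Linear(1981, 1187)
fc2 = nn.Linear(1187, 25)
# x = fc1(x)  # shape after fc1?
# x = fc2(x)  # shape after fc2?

Input shape: (33, 1981)
  -> after fc1: (33, 1187)
Output shape: (33, 25)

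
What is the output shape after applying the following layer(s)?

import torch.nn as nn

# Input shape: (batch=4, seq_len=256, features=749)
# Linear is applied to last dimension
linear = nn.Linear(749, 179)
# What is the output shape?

Input shape: (4, 256, 749)
Output shape: (4, 256, 179)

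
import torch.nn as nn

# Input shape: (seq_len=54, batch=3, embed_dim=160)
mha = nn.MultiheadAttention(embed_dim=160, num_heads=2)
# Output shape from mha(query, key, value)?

Input shape: (54, 3, 160)
Output shape: (54, 3, 160)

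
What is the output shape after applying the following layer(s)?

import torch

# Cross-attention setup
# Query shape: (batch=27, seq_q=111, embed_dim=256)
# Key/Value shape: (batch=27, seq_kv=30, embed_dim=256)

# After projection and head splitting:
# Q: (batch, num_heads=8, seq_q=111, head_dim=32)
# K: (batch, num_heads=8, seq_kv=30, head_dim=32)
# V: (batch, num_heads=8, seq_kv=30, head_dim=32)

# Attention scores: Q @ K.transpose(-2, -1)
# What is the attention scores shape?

Input shape: (27, 111, 256)
Output shape: (27, 8, 111, 30)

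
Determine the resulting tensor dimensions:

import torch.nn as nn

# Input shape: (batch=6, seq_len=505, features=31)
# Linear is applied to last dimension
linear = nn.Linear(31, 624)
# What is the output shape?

Input shape: (6, 505, 31)
Output shape: (6, 505, 624)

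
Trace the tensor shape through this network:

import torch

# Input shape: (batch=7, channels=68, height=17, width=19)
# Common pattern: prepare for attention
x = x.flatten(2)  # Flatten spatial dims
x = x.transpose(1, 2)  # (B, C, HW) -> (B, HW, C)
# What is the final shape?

Input shape: (7, 68, 17, 19)
  -> after flatten(2): (7, 68, 323)
Output shape: (7, 323, 68)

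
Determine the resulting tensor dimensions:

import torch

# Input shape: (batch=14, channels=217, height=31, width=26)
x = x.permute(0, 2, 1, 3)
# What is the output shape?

Input shape: (14, 217, 31, 26)
Output shape: (14, 31, 217, 26)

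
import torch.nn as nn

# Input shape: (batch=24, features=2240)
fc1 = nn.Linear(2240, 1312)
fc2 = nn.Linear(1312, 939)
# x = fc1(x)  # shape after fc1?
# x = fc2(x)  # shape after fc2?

Input shape: (24, 2240)
  -> after fc1: (24, 1312)
Output shape: (24, 939)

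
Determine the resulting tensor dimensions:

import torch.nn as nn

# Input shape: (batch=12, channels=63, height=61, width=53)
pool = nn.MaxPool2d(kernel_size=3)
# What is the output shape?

Input shape: (12, 63, 61, 53)
Output shape: (12, 63, 20, 17)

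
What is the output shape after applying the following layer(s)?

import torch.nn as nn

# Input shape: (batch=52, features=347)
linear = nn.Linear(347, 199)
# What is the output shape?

Input shape: (52, 347)
Output shape: (52, 199)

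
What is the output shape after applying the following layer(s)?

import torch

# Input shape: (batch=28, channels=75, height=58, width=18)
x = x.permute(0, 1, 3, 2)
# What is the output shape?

Input shape: (28, 75, 58, 18)
Output shape: (28, 75, 18, 58)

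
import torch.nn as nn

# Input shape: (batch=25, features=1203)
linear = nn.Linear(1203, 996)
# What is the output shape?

Input shape: (25, 1203)
Output shape: (25, 996)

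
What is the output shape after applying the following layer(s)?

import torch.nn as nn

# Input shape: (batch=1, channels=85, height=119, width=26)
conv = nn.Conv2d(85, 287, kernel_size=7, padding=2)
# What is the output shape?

Input shape: (1, 85, 119, 26)
Output shape: (1, 287, 117, 24)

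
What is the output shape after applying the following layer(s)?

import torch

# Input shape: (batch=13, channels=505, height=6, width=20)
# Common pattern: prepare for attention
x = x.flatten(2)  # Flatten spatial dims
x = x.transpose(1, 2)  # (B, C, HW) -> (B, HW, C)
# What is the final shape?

Input shape: (13, 505, 6, 20)
  -> after flatten(2): (13, 505, 120)
Output shape: (13, 120, 505)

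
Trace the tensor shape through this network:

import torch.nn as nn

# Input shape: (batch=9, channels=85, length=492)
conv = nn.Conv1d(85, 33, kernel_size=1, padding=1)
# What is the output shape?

Input shape: (9, 85, 492)
Output shape: (9, 33, 494)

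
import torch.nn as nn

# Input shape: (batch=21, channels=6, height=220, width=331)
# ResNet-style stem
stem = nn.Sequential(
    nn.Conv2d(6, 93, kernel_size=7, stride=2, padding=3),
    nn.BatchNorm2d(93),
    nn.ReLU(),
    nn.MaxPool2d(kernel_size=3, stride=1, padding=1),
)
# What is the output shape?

Input shape: (21, 6, 220, 331)
  -> after Conv2d 7x7 stride=2: (21, 93, 110, 166)
Output shape: (21, 93, 110, 166)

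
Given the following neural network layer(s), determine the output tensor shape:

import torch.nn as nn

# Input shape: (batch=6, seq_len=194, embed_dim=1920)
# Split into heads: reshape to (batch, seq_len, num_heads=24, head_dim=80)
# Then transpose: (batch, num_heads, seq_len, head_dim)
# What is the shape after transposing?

Input shape: (6, 194, 1920)
  -> after reshape: (6, 194, 24, 80)
Output shape: (6, 24, 194, 80)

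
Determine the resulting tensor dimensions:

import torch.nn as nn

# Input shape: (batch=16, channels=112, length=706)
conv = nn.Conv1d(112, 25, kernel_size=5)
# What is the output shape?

Input shape: (16, 112, 706)
Output shape: (16, 25, 702)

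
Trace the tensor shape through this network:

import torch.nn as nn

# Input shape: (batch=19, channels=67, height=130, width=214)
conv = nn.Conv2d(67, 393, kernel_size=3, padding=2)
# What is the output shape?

Input shape: (19, 67, 130, 214)
Output shape: (19, 393, 132, 216)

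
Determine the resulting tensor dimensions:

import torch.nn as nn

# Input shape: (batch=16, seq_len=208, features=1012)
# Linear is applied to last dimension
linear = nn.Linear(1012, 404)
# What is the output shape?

Input shape: (16, 208, 1012)
Output shape: (16, 208, 404)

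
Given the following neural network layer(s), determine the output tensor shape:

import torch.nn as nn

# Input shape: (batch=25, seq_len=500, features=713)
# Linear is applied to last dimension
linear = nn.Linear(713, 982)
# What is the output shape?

Input shape: (25, 500, 713)
Output shape: (25, 500, 982)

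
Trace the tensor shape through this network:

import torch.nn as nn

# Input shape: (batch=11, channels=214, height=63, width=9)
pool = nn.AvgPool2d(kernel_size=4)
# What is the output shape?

Input shape: (11, 214, 63, 9)
Output shape: (11, 214, 15, 2)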